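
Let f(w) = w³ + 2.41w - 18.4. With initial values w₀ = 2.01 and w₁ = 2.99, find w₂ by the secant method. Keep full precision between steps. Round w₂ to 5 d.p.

f(w_0) = -5.435299, f(w_1) = 15.536799
w_2 = 2.990000 - (15.536799)·(2.990000 - 2.010000)/(15.536799 - (-5.435299)) = 2.263985; f(w_2) = -1.339456

2.26398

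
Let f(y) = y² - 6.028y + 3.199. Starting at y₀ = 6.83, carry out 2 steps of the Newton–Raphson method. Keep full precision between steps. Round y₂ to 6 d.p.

f'(y) = 2y - 6.028
y_0 = 6.830000: f = 8.676660, f' = 7.632000 → y_1 = 6.830000 - (8.676660)/(7.632000) = 5.693121
y_1 = 5.693121: f = 1.292494, f' = 5.358242 → y_2 = 5.693121 - (1.292494)/(5.358242) = 5.451905

5.451905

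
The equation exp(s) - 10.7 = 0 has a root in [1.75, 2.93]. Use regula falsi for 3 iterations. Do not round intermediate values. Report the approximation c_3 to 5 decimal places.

f(1.750000) = -4.945397, f(2.930000) = 8.027630
step 1: c = 2.199823, f(c) = -1.676582 < 0 → new bracket [2.199823, 2.930000]
step 2: c = 2.325975, f(c) = -0.463347 < 0 → new bracket [2.325975, 2.930000]
step 3: c = 2.358936, f(c) = -0.120312 < 0 → new bracket [2.358936, 2.930000]

2.35894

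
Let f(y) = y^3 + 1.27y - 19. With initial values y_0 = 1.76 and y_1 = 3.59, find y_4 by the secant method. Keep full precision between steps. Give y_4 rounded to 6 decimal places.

Secant update: y_(k+1) = y_k − f(y_k)·(y_k − y_(k-1))/(f(y_k) − f(y_(k-1))).
f(y_0) = -11.313024, f(y_1) = 31.827579
y_2 = 3.590000 - (31.827579)·(3.590000 - 1.760000)/(31.827579 - (-11.313024)) = 2.239892; f(y_2) = -4.917537
y_3 = 2.239892 - (-4.917537)·(2.239892 - 3.590000)/(-4.917537 - (31.827579)) = 2.420575; f(y_3) = -1.743281
y_4 = 2.420575 - (-1.743281)·(2.420575 - 2.239892)/(-1.743281 - (-4.917537)) = 2.519805; f(y_4) = 0.199437

2.519805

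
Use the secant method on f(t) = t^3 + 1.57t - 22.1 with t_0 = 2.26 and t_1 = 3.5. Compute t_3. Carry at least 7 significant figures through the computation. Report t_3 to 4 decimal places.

f(t_0) = -7.008624, f(t_1) = 26.270000
t_2 = 3.500000 - (26.270000)·(3.500000 - 2.260000)/(26.270000 - (-7.008624)) = 2.521149; f(t_2) = -2.116879
t_3 = 2.521149 - (-2.116879)·(2.521149 - 3.500000)/(-2.116879 - (26.270000)) = 2.594145; f(t_3) = -0.569671

2.5941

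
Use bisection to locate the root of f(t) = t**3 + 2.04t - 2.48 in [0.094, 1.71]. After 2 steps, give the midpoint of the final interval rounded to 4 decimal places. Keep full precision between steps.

f(0.094000) = -2.287409, f(1.710000) = 6.008611 (opposite signs)
step 1: m = 0.902000, f(m) = 0.093951 > 0 → root in [0.094000, 0.902000]
step 2: m = 0.498000, f(m) = -1.340574 < 0 → root in [0.498000, 0.902000]
Midpoint of [0.498000, 0.902000] = 0.700000

0.7000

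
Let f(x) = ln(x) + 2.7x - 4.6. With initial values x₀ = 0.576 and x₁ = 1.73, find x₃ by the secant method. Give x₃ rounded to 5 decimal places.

1.54286

f(x_0) = -3.596448, f(x_1) = 0.619121
x_2 = 1.730000 - (0.619121)·(1.730000 - 0.576000)/(0.619121 - (-3.596448)) = 1.560517; f(x_2) = 0.058414
x_3 = 1.560517 - (0.058414)·(1.560517 - 1.730000)/(0.058414 - (0.619121)) = 1.542861; f(x_3) = -0.000638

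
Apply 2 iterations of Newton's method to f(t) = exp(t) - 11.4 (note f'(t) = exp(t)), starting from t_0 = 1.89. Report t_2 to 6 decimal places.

2.448655

t_0 = 1.890000: f = -4.780631, f' = 6.619369 → t_1 = 1.890000 - (-4.780631)/(6.619369) = 2.612219
t_1 = 2.612219: f = 2.229255, f' = 13.629255 → t_2 = 2.612219 - (2.229255)/(13.629255) = 2.448655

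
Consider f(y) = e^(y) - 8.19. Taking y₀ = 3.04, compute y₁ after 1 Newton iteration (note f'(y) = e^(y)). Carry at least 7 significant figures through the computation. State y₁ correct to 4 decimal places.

Newton update: y ← y − f(y)/f'(y).
y_0 = 3.040000: f = 12.715243, f' = 20.905243 → y_1 = 3.040000 - (12.715243)/(20.905243) = 2.431768

2.4318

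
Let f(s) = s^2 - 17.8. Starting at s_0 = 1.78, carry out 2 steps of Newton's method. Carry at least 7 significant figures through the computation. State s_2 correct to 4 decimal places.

f'(s) = 2s
s_0 = 1.780000: f = -14.631600, f' = 3.560000 → s_1 = 1.780000 - (-14.631600)/(3.560000) = 5.890000
s_1 = 5.890000: f = 16.892100, f' = 11.780000 → s_2 = 5.890000 - (16.892100)/(11.780000) = 4.456036

4.4560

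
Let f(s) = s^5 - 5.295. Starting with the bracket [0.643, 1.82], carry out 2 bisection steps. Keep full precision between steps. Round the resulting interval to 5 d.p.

[1.23150, 1.52575]

f(0.643000) = -5.185086, f(1.820000) = 14.674029 (opposite signs)
step 1: m = 1.231500, f(m) = -2.462486 < 0 → root in [1.231500, 1.820000]
step 2: m = 1.525750, f(m) = 2.973313 > 0 → root in [1.231500, 1.525750]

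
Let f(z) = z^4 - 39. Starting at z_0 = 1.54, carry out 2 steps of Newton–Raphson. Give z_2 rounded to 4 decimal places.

f'(z) = 4z^3
z_0 = 1.540000: f = -33.375513, f' = 14.609056 → z_1 = 1.540000 - (-33.375513)/(14.609056) = 3.824577
z_1 = 3.824577: f = 174.960517, f' = 223.774307 → z_2 = 3.824577 - (174.960517)/(223.774307) = 3.042715

3.0427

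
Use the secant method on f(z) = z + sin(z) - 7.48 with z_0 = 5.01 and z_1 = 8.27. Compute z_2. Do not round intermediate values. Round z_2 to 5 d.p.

7.18686

f(z_0) = -3.426040, f(z_1) = 1.704705
z_2 = 8.270000 - (1.704705)·(8.270000 - 5.010000)/(1.704705 - (-3.426040)) = 7.186855; f(z_2) = 0.492458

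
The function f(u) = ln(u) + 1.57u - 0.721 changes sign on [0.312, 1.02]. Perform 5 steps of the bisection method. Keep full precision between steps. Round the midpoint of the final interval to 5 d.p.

0.69919

f(0.312000) = -1.395912, f(1.020000) = 0.900203 (opposite signs)
step 1: m = 0.666000, f(m) = -0.081846 < 0 → root in [0.666000, 1.020000]
step 2: m = 0.843000, f(m) = 0.431722 > 0 → root in [0.666000, 0.843000]
step 3: m = 0.754500, f(m) = 0.181865 > 0 → root in [0.666000, 0.754500]
step 4: m = 0.710250, f(m) = 0.051954 > 0 → root in [0.666000, 0.710250]
step 5: m = 0.688125, f(m) = -0.014429 < 0 → root in [0.688125, 0.710250]
Midpoint of [0.688125, 0.710250] = 0.699188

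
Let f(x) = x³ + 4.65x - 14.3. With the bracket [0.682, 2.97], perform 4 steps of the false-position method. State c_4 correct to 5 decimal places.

1.78634

f(0.682000) = -10.811485, f(2.970000) = 25.708573
step 1: c = 1.359345, f(c) = -5.467223 < 0 → new bracket [1.359345, 2.970000]
step 2: c = 1.641802, f(c) = -2.240126 < 0 → new bracket [1.641802, 2.970000]
step 3: c = 1.748258, f(c) = -0.827207 < 0 → new bracket [1.748258, 2.970000]
step 4: c = 1.786344, f(c) = -0.293230 < 0 → new bracket [1.786344, 2.970000]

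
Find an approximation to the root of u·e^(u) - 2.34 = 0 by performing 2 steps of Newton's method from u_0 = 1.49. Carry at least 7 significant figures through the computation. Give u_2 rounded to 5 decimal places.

0.94788

Newton update: u ← u − f(u)/f'(u).
f'(u) = (u + 1)·e^(u)
u_0 = 1.490000: f = 4.271272, f' = 11.048368 → u_1 = 1.490000 - (4.271272)/(11.048368) = 1.103402
u_1 = 1.103402: f = 0.986102, f' = 6.340506 → u_2 = 1.103402 - (0.986102)/(6.340506) = 0.947878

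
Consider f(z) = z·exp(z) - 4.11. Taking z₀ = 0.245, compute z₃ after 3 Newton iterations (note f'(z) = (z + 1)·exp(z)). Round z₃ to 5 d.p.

z_0 = 0.245000: f = -3.796983, f' = 1.590639 → z_1 = 0.245000 - (-3.796983)/(1.590639) = 2.632081
z_1 = 2.632081: f = 32.482949, f' = 50.495618 → z_2 = 2.632081 - (32.482949)/(50.495618) = 1.988798
z_2 = 1.988798: f = 10.421648, f' = 21.838396 → z_3 = 1.988798 - (10.421648)/(21.838396) = 1.511582

1.51158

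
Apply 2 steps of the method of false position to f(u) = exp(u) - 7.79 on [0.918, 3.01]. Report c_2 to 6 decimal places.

1.833995

f(0.918000) = -5.285723, f(3.010000) = 12.497400
step 1: c = 1.539811, f(c) = -3.126294 < 0 → new bracket [1.539811, 3.010000]
step 2: c = 1.833995, f(c) = -1.531161 < 0 → new bracket [1.833995, 3.010000]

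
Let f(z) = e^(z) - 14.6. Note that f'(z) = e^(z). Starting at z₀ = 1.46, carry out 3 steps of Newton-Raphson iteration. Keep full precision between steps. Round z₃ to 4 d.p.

z_0 = 1.460000: f = -10.294040, f' = 4.305960 → z_1 = 1.460000 - (-10.294040)/(4.305960) = 3.850650
z_1 = 3.850650: f = 32.423600, f' = 47.023600 → z_2 = 3.850650 - (32.423600)/(47.023600) = 3.161132
z_2 = 3.161132: f = 8.997293, f' = 23.597293 → z_3 = 3.161132 - (8.997293)/(23.597293) = 2.779847

2.7798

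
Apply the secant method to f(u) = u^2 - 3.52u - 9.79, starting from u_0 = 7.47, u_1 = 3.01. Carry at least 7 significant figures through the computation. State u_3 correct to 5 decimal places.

f(u_0) = 19.716500, f(u_1) = -11.325100
u_2 = 3.010000 - (-11.325100)·(3.010000 - 7.470000)/(-11.325100 - (19.716500)) = 4.637170; f(u_2) = -4.609495
u_3 = 4.637170 - (-4.609495)·(4.637170 - 3.010000)/(-4.609495 - (-11.325100)) = 5.754036; f(u_3) = 3.064720

5.75404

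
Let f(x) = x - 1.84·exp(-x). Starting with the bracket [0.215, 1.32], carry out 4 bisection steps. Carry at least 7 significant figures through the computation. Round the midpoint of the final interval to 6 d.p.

0.802031

f(0.215000) = -1.269036, f(1.320000) = 0.828471 (opposite signs)
step 1: m = 0.767500, f(m) = -0.086577 < 0 → root in [0.767500, 1.320000]
step 2: m = 1.043750, f(m) = 0.395828 > 0 → root in [0.767500, 1.043750]
step 3: m = 0.905625, f(m) = 0.161733 > 0 → root in [0.767500, 0.905625]
step 4: m = 0.836563, f(m) = 0.039480 > 0 → root in [0.767500, 0.836563]
Midpoint of [0.767500, 0.836563] = 0.802031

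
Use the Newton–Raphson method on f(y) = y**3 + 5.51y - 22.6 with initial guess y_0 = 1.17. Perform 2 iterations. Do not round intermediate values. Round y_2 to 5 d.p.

Newton update: y ← y − f(y)/f'(y).
f'(y) = 3y**2 + 5.51
y_0 = 1.170000: f = -14.551687, f' = 9.616700 → y_1 = 1.170000 - (-14.551687)/(9.616700) = 2.683168
y_1 = 2.683168: f = 11.501442, f' = 27.108179 → y_2 = 2.683168 - (11.501442)/(27.108179) = 2.258889

2.25889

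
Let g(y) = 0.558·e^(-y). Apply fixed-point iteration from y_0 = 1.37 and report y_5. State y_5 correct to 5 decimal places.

0.37567

y_1 = g(1.370000) = 0.141792
y_2 = g(0.141792) = 0.484234
y_3 = g(0.484234) = 0.343822
y_4 = g(0.343822) = 0.395653
y_5 = g(0.395653) = 0.375668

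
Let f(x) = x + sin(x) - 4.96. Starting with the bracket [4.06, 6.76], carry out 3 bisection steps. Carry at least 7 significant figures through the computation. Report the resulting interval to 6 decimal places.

[5.410000, 5.747500]

f(4.060000) = -1.694636, f(6.760000) = 2.258951 (opposite signs)
step 1: m = 5.410000, f(m) = -0.316379 < 0 → root in [5.410000, 6.760000]
step 2: m = 6.085000, f(m) = 0.928110 > 0 → root in [5.410000, 6.085000]
step 3: m = 5.747500, f(m) = 0.277070 > 0 → root in [5.410000, 5.747500]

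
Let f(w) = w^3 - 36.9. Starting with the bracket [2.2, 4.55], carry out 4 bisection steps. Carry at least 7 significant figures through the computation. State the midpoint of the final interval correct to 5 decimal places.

f(2.200000) = -26.252000, f(4.550000) = 57.296375 (opposite signs)
step 1: m = 3.375000, f(m) = 1.543359 > 0 → root in [2.200000, 3.375000]
step 2: m = 2.787500, f(m) = -15.240689 < 0 → root in [2.787500, 3.375000]
step 3: m = 3.081250, f(m) = -7.646300 < 0 → root in [3.081250, 3.375000]
step 4: m = 3.228125, f(m) = -3.260384 < 0 → root in [3.228125, 3.375000]
Midpoint of [3.228125, 3.375000] = 3.301563

3.30156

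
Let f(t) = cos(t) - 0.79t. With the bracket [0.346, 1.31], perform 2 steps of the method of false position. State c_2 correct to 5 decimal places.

False-position update: c = (a·f(b) − b·f(a))/(f(b) − f(a)); replace the endpoint whose sign matches f(c).
f(0.346000) = 0.667397, f(1.310000) = -0.777050
step 1: c = 0.791410, f(c) = 0.077630 > 0 → new bracket [0.791410, 1.310000]
step 2: c = 0.838513, f(c) = 0.006145 > 0 → new bracket [0.838513, 1.310000]

0.83851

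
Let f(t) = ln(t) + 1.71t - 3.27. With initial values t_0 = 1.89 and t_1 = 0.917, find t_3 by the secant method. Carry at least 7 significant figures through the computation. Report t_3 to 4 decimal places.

f(t_0) = 0.598477, f(t_1) = -1.788578
t_2 = 0.917000 - (-1.788578)·(0.917000 - 1.890000)/(-1.788578 - (0.598477)) = 1.646052; f(t_2) = 0.043128
t_3 = 1.646052 - (0.043128)·(1.646052 - 0.917000)/(0.043128 - (-1.788578)) = 1.628886; f(t_3) = 0.003291

1.6289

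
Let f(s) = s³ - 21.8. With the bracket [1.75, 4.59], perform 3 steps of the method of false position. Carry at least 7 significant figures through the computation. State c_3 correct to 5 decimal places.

f(1.750000) = -16.440625, f(4.590000) = 74.902579
step 1: c = 2.261164, f(c) = -10.238976 < 0 → new bracket [2.261164, 4.590000]
step 2: c = 2.541226, f(c) = -5.389196 < 0 → new bracket [2.541226, 4.590000]
step 3: c = 2.678740, f(c) = -2.578305 < 0 → new bracket [2.678740, 4.590000]

2.67874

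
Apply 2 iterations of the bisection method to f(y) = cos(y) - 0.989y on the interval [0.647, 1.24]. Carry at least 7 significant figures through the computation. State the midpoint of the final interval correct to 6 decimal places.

0.721125

f(0.647000) = 0.158013, f(1.240000) = -0.901564 (opposite signs)
step 1: m = 0.943500, f(m) = -0.346164 < 0 → root in [0.647000, 0.943500]
step 2: m = 0.795250, f(m) = -0.086396 < 0 → root in [0.647000, 0.795250]
Midpoint of [0.647000, 0.795250] = 0.721125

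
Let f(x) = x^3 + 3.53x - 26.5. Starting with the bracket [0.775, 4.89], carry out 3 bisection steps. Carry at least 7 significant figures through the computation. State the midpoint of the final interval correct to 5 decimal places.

f(0.775000) = -23.298766, f(4.890000) = 107.691869 (opposite signs)
step 1: m = 2.832500, f(m) = 6.224032 > 0 → root in [0.775000, 2.832500]
step 2: m = 1.803750, f(m) = -14.264237 < 0 → root in [1.803750, 2.832500]
step 3: m = 2.318125, f(m) = -5.860102 < 0 → root in [2.318125, 2.832500]
Midpoint of [2.318125, 2.832500] = 2.575312

2.57531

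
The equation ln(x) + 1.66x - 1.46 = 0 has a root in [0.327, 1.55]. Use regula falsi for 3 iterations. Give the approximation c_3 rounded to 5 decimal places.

f(0.327000) = -2.034975, f(1.550000) = 1.551255
step 1: c = 1.020981, f(c) = 0.255592 > 0 → new bracket [0.327000, 1.020981]
step 2: c = 0.943543, f(c) = 0.048169 > 0 → new bracket [0.327000, 0.943543]
step 3: c = 0.929287, f(c) = 0.009278 > 0 → new bracket [0.327000, 0.929287]

0.92929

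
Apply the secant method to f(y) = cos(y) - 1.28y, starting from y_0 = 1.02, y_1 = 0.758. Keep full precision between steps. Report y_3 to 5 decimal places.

Secant update: y_(k+1) = y_k − f(y_k)·(y_k − y_(k-1))/(f(y_k) − f(y_(k-1))).
f(y_0) = -0.782234, f(y_1) = -0.244028
y_2 = 0.758000 - (-0.244028)·(0.758000 - 1.020000)/(-0.244028 - (-0.782234)) = 0.639207; f(y_2) = -0.015616
y_3 = 0.639207 - (-0.015616)·(0.639207 - 0.758000)/(-0.015616 - (-0.244028)) = 0.631085; f(y_3) = -0.000402

0.63109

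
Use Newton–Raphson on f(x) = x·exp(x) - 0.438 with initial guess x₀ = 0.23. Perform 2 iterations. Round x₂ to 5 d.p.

0.31857

Newton update: x ← x − f(x)/f'(x).
f'(x) = (x + 1)·exp(x)
x_0 = 0.230000: f = -0.148522, f' = 1.548078 → x_1 = 0.230000 - (-0.148522)/(1.548078) = 0.325940
x_1 = 0.325940: f = 0.013534, f' = 1.836866 → x_2 = 0.325940 - (0.013534)/(1.836866) = 0.318571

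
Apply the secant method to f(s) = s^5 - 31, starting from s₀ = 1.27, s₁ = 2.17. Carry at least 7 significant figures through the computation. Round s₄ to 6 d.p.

f(s_0) = -27.696163, f(s_1) = 17.117014
s_2 = 2.170000 - (17.117014)·(2.170000 - 1.270000)/(17.117014 - (-27.696163)) = 1.826233; f(s_2) = -10.686705
s_3 = 1.826233 - (-10.686705)·(1.826233 - 2.170000)/(-10.686705 - (17.117014)) = 1.958364; f(s_3) = -2.195065
s_4 = 1.958364 - (-2.195065)·(1.958364 - 1.826233)/(-2.195065 - (-10.686705)) = 1.992519; f(s_4) = 0.406012

1.992519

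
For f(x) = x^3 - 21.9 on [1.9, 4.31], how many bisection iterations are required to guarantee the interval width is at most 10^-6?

Initial width b − a = 4.31 − 1.9 = 2.410000.
After n steps the width is (b−a)/2^n; need (b−a)/2^n ≤ 10^-6.
So n ≥ log₂(2.410000/10^-6) = log₂(2410000.0000) ≈ 21.2006.
Hence n = 22.

22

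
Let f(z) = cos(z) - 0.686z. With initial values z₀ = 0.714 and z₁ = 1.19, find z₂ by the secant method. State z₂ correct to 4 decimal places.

0.8921

f(z_0) = 0.265944, f(z_1) = -0.444680
z_2 = 1.190000 - (-0.444680)·(1.190000 - 0.714000)/(-0.444680 - (0.265944)) = 0.892138; f(z_2) = 0.015742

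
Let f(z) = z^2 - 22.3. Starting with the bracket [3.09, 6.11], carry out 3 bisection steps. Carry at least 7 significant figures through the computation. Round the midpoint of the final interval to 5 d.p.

4.78875

f(3.090000) = -12.751900, f(6.110000) = 15.032100 (opposite signs)
step 1: m = 4.600000, f(m) = -1.140000 < 0 → root in [4.600000, 6.110000]
step 2: m = 5.355000, f(m) = 6.376025 > 0 → root in [4.600000, 5.355000]
step 3: m = 4.977500, f(m) = 2.475506 > 0 → root in [4.600000, 4.977500]
Midpoint of [4.600000, 4.977500] = 4.788750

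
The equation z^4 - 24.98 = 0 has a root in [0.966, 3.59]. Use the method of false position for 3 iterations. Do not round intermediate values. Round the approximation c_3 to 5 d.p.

False-position update: c = (a·f(b) − b·f(a))/(f(b) − f(a)); replace the endpoint whose sign matches f(c).
f(0.966000) = -24.109220, f(3.590000) = 141.123122
step 1: c = 1.348871, f(c) = -21.669596 < 0 → new bracket [1.348871, 3.590000]
step 2: c = 1.647191, f(c) = -17.618342 < 0 → new bracket [1.647191, 3.590000]
step 3: c = 1.862819, f(c) = -12.938453 < 0 → new bracket [1.862819, 3.590000]

1.86282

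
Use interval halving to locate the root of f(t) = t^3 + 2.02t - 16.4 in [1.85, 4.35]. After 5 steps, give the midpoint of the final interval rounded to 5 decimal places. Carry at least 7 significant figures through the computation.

f(1.850000) = -6.331375, f(4.350000) = 74.699875 (opposite signs)
step 1: m = 3.100000, f(m) = 19.653000 > 0 → root in [1.850000, 3.100000]
step 2: m = 2.475000, f(m) = 3.760422 > 0 → root in [1.850000, 2.475000]
step 3: m = 2.162500, f(m) = -1.919021 < 0 → root in [2.162500, 2.475000]
step 4: m = 2.318750, f(m) = 0.750870 > 0 → root in [2.162500, 2.318750]
step 5: m = 2.240625, f(m) = -0.625103 < 0 → root in [2.240625, 2.318750]
Midpoint of [2.240625, 2.318750] = 2.279687

2.27969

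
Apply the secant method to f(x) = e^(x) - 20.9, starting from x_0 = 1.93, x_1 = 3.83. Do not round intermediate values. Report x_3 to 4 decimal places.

f(x_0) = -14.010490, f(x_1) = 25.162538
x_2 = 3.830000 - (25.162538)·(3.830000 - 1.930000)/(25.162538 - (-14.010490)) = 2.609547; f(x_2) = -7.307102
x_3 = 2.609547 - (-7.307102)·(2.609547 - 3.830000)/(-7.307102 - (25.162538)) = 2.884203; f(x_3) = -3.010694

2.8842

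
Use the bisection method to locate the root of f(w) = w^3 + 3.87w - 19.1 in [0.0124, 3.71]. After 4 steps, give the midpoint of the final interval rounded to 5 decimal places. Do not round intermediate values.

2.20785

f(0.012400) = -19.052010, f(3.710000) = 46.322511 (opposite signs)
step 1: m = 1.861200, f(m) = -5.449837 < 0 → root in [1.861200, 3.710000]
step 2: m = 2.785600, f(m) = 13.295323 > 0 → root in [1.861200, 2.785600]
step 3: m = 2.323400, f(m) = 2.433707 > 0 → root in [1.861200, 2.323400]
step 4: m = 2.092300, f(m) = -1.843297 < 0 → root in [2.092300, 2.323400]
Midpoint of [2.092300, 2.323400] = 2.207850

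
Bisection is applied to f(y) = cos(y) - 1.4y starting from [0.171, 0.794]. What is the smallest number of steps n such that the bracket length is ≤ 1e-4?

13

Initial width b − a = 0.794 − 0.171 = 0.623000.
After n steps the width is (b−a)/2^n; need (b−a)/2^n ≤ 1e-4.
So n ≥ log₂(0.623000/1e-4) = log₂(6230.0000) ≈ 12.6050.
Hence n = 13.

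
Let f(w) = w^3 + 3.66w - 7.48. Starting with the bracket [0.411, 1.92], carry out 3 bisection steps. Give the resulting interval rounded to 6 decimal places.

f(0.411000) = -5.906313, f(1.920000) = 6.625088 (opposite signs)
step 1: m = 1.165500, f(m) = -1.631066 < 0 → root in [1.165500, 1.920000]
step 2: m = 1.542750, f(m) = 1.838330 > 0 → root in [1.165500, 1.542750]
step 3: m = 1.354125, f(m) = -0.040905 < 0 → root in [1.354125, 1.542750]

[1.354125, 1.542750]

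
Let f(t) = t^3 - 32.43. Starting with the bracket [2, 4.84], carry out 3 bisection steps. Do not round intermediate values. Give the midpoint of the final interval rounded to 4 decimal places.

3.2425

f(2.000000) = -24.430000, f(4.840000) = 80.949904 (opposite signs)
step 1: m = 3.420000, f(m) = 7.571688 > 0 → root in [2.000000, 3.420000]
step 2: m = 2.710000, f(m) = -12.527489 < 0 → root in [2.710000, 3.420000]
step 3: m = 3.065000, f(m) = -3.636700 < 0 → root in [3.065000, 3.420000]
Midpoint of [3.065000, 3.420000] = 3.242500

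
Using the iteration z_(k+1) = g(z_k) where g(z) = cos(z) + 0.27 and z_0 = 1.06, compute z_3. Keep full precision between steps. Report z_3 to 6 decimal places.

0.813989

z_1 = g(1.060000) = 0.758872
z_2 = g(0.758872) = 0.995613
z_3 = g(0.995613) = 0.813989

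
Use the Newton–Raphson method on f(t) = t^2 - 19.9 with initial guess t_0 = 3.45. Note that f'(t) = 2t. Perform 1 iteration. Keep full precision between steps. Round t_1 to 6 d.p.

4.609058

Newton update: t ← t − f(t)/f'(t).
t_0 = 3.450000: f = -7.997500, f' = 6.900000 → t_1 = 3.450000 - (-7.997500)/(6.900000) = 4.609058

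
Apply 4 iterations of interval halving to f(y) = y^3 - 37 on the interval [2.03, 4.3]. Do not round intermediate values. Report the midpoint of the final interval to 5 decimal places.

3.37781

f(2.030000) = -28.634573, f(4.300000) = 42.507000 (opposite signs)
step 1: m = 3.165000, f(m) = -5.295483 < 0 → root in [3.165000, 4.300000]
step 2: m = 3.732500, f(m) = 14.999534 > 0 → root in [3.165000, 3.732500]
step 3: m = 3.448750, f(m) = 4.019007 > 0 → root in [3.165000, 3.448750]
step 4: m = 3.306875, f(m) = -0.837925 < 0 → root in [3.306875, 3.448750]
Midpoint of [3.306875, 3.448750] = 3.377813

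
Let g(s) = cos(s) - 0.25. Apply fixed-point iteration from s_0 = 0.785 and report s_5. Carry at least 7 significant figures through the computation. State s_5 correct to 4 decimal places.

0.5732

s_1 = g(0.785000) = 0.457388
s_2 = g(0.457388) = 0.647209
s_3 = g(0.647209) = 0.547770
s_4 = g(0.547770) = 0.603688
s_5 = g(0.603688) = 0.573248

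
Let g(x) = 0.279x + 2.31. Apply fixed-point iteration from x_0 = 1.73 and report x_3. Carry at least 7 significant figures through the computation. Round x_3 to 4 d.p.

x_1 = g(1.730000) = 2.792670
x_2 = g(2.792670) = 3.089155
x_3 = g(3.089155) = 3.171874

3.1719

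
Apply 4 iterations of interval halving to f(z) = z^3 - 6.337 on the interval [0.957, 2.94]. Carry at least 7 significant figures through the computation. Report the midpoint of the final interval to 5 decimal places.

f(0.957000) = -5.460533, f(2.940000) = 19.075184 (opposite signs)
step 1: m = 1.948500, f(m) = 1.060777 > 0 → root in [0.957000, 1.948500]
step 2: m = 1.452750, f(m) = -3.270996 < 0 → root in [1.452750, 1.948500]
step 3: m = 1.700625, f(m) = -1.418579 < 0 → root in [1.700625, 1.948500]
step 4: m = 1.824562, f(m) = -0.262980 < 0 → root in [1.824562, 1.948500]
Midpoint of [1.824562, 1.948500] = 1.886531

1.88653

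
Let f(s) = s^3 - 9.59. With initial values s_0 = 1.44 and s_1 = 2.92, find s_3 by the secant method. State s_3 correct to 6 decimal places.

f(s_0) = -6.604016, f(s_1) = 15.307088
s_2 = 2.920000 - (15.307088)·(2.920000 - 1.440000)/(15.307088 - (-6.604016)) = 1.886073; f(s_2) = -2.880731
s_3 = 1.886073 - (-2.880731)·(1.886073 - 2.920000)/(-2.880731 - (15.307088)) = 2.049834; f(s_3) = -0.976965

2.049834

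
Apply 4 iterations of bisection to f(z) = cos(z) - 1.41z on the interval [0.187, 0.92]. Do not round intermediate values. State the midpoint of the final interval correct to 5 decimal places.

f(0.187000) = 0.718896, f(0.920000) = -0.691380 (opposite signs)
step 1: m = 0.553500, f(m) = 0.070255 > 0 → root in [0.553500, 0.920000]
step 2: m = 0.736750, f(m) = -0.298161 < 0 → root in [0.553500, 0.736750]
step 3: m = 0.645125, f(m) = -0.110602 < 0 → root in [0.553500, 0.645125]
step 4: m = 0.599312, f(m) = -0.019307 < 0 → root in [0.553500, 0.599312]
Midpoint of [0.553500, 0.599312] = 0.576406

0.57641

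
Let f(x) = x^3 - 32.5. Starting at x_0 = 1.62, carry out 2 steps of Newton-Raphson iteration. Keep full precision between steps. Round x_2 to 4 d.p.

f'(x) = 3x^2
x_0 = 1.620000: f = -28.248472, f' = 7.873200 → x_1 = 1.620000 - (-28.248472)/(7.873200) = 5.207928
x_1 = 5.207928: f = 108.752072, f' = 81.367531 → x_2 = 5.207928 - (108.752072)/(81.367531) = 3.871374

3.8714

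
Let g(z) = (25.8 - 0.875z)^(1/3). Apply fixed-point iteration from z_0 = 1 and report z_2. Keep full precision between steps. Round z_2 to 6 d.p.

z_1 = g(1.000000) = 2.921091
z_2 = g(2.921091) = 2.853890

2.853890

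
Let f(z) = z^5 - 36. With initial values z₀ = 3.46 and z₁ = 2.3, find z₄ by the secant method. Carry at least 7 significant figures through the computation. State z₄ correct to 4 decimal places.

Secant update: z_(k+1) = z_k − f(z_k)·(z_k − z_(k-1))/(f(z_k) − f(z_(k-1))).
f(z_0) = 459.884455, f(z_1) = 28.363430
z_2 = 2.300000 - (28.363430)·(2.300000 - 3.460000)/(28.363430 - (459.884455)) = 2.223754; f(z_2) = 18.379361
z_3 = 2.223754 - (18.379361)·(2.223754 - 2.300000)/(18.379361 - (28.363430)) = 2.083396; f(z_3) = 3.251783
z_4 = 2.083396 - (3.251783)·(2.083396 - 2.223754)/(3.251783 - (18.379361)) = 2.053225; f(z_4) = 0.490766

2.0532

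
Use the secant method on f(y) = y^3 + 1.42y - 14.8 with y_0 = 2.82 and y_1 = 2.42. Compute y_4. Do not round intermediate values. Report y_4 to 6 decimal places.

f(y_0) = 11.630168, f(y_1) = 2.808888
y_2 = 2.420000 - (2.808888)·(2.420000 - 2.820000)/(2.808888 - (11.630168)) = 2.292631; f(y_2) = 0.505969
y_3 = 2.292631 - (0.505969)·(2.292631 - 2.420000)/(0.505969 - (2.808888)) = 2.264647; f(y_3) = 0.030333
y_4 = 2.264647 - (0.030333)·(2.264647 - 2.292631)/(0.030333 - (0.505969)) = 2.262863; f(y_4) = 0.000362

2.262863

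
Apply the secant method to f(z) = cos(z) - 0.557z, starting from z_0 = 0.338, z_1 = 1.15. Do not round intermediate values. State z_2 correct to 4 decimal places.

0.9591

f(z_0) = 0.755154, f(z_1) = -0.232063
z_2 = 1.150000 - (-0.232063)·(1.150000 - 0.338000)/(-0.232063 - (0.755154)) = 0.959125; f(z_2) = 0.040004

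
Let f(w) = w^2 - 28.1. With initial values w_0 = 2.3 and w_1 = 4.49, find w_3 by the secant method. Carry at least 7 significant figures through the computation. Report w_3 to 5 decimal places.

f(w_0) = -22.810000, f(w_1) = -7.939900
w_2 = 4.490000 - (-7.939900)·(4.490000 - 2.300000)/(-7.939900 - (-22.810000)) = 5.659352; f(w_2) = 3.928265
w_3 = 5.659352 - (3.928265)·(5.659352 - 4.490000)/(3.928265 - (-7.939900)) = 5.272306; f(w_3) = -0.302788

5.27231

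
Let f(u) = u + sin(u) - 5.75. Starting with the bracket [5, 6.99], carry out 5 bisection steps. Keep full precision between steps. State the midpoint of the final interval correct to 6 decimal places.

f(5.000000) = -1.708924, f(6.990000) = 1.889415 (opposite signs)
step 1: m = 5.995000, f(m) = -0.039213 < 0 → root in [5.995000, 6.990000]
step 2: m = 6.492500, f(m) = 0.950290 > 0 → root in [5.995000, 6.492500]
step 3: m = 6.243750, f(m) = 0.454325 > 0 → root in [5.995000, 6.243750]
step 4: m = 6.119375, f(m) = 0.206296 > 0 → root in [5.995000, 6.119375]
step 5: m = 6.057187, f(m) = 0.083109 > 0 → root in [5.995000, 6.057187]
Midpoint of [5.995000, 6.057187] = 6.026094

6.026094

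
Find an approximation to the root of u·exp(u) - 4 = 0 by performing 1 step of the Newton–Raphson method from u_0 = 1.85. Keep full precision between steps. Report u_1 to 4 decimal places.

1.4216

f'(u) = (u + 1)·exp(u)
u_0 = 1.850000: f = 7.765666, f' = 18.125486 → u_1 = 1.850000 - (7.765666)/(18.125486) = 1.421561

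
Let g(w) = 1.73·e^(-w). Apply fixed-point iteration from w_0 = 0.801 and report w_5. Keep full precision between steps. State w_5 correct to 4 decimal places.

w_1 = g(0.801000) = 0.776562
w_2 = g(0.776562) = 0.795773
w_3 = g(0.795773) = 0.780632
w_4 = g(0.780632) = 0.792542
w_5 = g(0.792542) = 0.783158

0.7832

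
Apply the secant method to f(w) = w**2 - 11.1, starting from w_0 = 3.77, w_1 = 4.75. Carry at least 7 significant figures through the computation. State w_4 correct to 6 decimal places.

f(w_0) = 3.112900, f(w_1) = 11.462500
w_2 = 4.750000 - (11.462500)·(4.750000 - 3.770000)/(11.462500 - (3.112900)) = 3.404636; f(w_2) = 0.491547
w_3 = 3.404636 - (0.491547)·(3.404636 - 4.750000)/(0.491547 - (11.462500)) = 3.344358; f(w_3) = 0.084730
w_4 = 3.344358 - (0.084730)·(3.344358 - 3.404636)/(0.084730 - (0.491547)) = 3.331803; f(w_4) = 0.000914

3.331803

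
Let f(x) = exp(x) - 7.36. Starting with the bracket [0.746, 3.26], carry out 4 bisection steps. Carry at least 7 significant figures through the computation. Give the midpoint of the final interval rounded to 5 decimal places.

f(0.746000) = -5.251451, f(3.260000) = 18.689537 (opposite signs)
step 1: m = 2.003000, f(m) = 0.051257 > 0 → root in [0.746000, 2.003000]
step 2: m = 1.374500, f(m) = -3.406900 < 0 → root in [1.374500, 2.003000]
step 3: m = 1.688750, f(m) = -1.947289 < 0 → root in [1.688750, 2.003000]
step 4: m = 1.845875, f(m) = -1.026361 < 0 → root in [1.845875, 2.003000]
Midpoint of [1.845875, 2.003000] = 1.924438

1.92444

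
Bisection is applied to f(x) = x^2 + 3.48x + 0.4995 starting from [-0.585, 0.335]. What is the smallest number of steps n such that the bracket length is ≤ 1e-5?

17

Initial width b − a = 0.335 − -0.585 = 0.920000.
After n steps the width is (b−a)/2^n; need (b−a)/2^n ≤ 1e-5.
So n ≥ log₂(0.920000/1e-5) = log₂(92000.0000) ≈ 16.4893.
Hence n = 17.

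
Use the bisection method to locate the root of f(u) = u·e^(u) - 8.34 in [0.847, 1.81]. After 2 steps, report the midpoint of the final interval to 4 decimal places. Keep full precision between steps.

f(0.847000) = -6.364255, f(1.810000) = 2.719910 (opposite signs)
step 1: m = 1.328500, f(m) = -3.324413 < 0 → root in [1.328500, 1.810000]
step 2: m = 1.569250, f(m) = -0.802822 < 0 → root in [1.569250, 1.810000]
Midpoint of [1.569250, 1.810000] = 1.689625

1.6896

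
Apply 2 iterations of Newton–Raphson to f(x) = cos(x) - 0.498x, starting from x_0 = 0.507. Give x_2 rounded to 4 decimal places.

1.0332

Newton update: x ← x − f(x)/f'(x).
f'(x) = -sin(x) - 0.498
x_0 = 0.507000: f = 0.621719, f' = -0.983557 → x_1 = 0.507000 - (0.621719)/(-0.983557) = 1.139113
x_1 = 1.139113: f = -0.148878, f' = -1.406263 → x_2 = 1.139113 - (-0.148878)/(-1.406263) = 1.033245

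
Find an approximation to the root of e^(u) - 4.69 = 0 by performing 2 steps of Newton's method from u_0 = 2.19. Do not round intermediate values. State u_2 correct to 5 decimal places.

1.55901

f'(u) = e^(u)
u_0 = 2.190000: f = 4.245213, f' = 8.935213 → u_1 = 2.190000 - (4.245213)/(8.935213) = 1.714890
u_1 = 1.714890: f = 0.866062, f' = 5.556062 → u_2 = 1.714890 - (0.866062)/(5.556062) = 1.559013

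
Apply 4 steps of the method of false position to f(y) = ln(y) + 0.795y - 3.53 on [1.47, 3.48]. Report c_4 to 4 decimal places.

f(1.470000) = -1.976088, f(3.480000) = 0.483632
step 1: c = 3.084792, f(c) = 0.048894 > 0 → new bracket [1.470000, 3.084792]
step 2: c = 3.045802, f(c) = 0.005177 > 0 → new bracket [1.470000, 3.045802]
step 3: c = 3.041685, f(c) = 0.000551 > 0 → new bracket [1.470000, 3.041685]
step 4: c = 3.041247, f(c) = 0.000059 > 0 → new bracket [1.470000, 3.041247]

3.0412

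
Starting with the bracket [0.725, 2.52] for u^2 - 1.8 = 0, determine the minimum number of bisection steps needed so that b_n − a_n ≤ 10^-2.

8

Initial width b − a = 2.52 − 0.725 = 1.795000.
After n steps the width is (b−a)/2^n; need (b−a)/2^n ≤ 10^-2.
So n ≥ log₂(1.795000/10^-2) = log₂(179.5000) ≈ 7.4878.
Hence n = 8.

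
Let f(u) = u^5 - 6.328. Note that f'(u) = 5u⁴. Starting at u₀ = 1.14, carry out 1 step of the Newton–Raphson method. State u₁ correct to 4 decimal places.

1.6613

Newton update: u ← u − f(u)/f'(u).
u_0 = 1.140000: f = -4.402585, f' = 8.444801 → u_1 = 1.140000 - (-4.402585)/(8.444801) = 1.661337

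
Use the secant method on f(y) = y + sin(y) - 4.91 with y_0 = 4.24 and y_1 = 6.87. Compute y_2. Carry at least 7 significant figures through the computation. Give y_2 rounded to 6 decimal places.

f(y_0) = -1.560484, f(y_1) = 2.513711
y_2 = 6.870000 - (2.513711)·(6.870000 - 4.240000)/(2.513711 - (-1.560484)) = 5.247333; f(y_2) = -0.522964

5.247333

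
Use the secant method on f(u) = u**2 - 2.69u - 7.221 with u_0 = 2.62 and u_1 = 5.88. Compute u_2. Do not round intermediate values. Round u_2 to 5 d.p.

f(u_0) = -7.404400, f(u_1) = 11.536200
u_2 = 5.880000 - (11.536200)·(5.880000 - 2.620000)/(11.536200 - (-7.404400)) = 3.894423; f(u_2) = -2.530465

3.89442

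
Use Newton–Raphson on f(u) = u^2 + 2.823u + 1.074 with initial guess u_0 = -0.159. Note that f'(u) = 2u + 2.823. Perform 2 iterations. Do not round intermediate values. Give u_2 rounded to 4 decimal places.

u_0 = -0.159000: f = 0.650424, f' = 2.505000 → u_1 = -0.159000 - (0.650424)/(2.505000) = -0.418650
u_1 = -0.418650: f = 0.067418, f' = 1.985699 → u_2 = -0.418650 - (0.067418)/(1.985699) = -0.452602

-0.4526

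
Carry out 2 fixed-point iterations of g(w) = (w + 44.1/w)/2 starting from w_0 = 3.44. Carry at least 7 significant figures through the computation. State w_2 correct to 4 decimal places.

w_1 = g(3.440000) = 8.129884
w_2 = g(8.129884) = 6.777158

6.7772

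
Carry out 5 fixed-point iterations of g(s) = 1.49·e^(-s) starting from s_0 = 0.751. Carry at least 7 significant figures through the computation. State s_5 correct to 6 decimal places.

0.717582

s_1 = g(0.751000) = 0.703123
s_2 = g(0.703123) = 0.737605
s_3 = g(0.737605) = 0.712604
s_4 = g(0.712604) = 0.730645
s_5 = g(0.730645) = 0.717582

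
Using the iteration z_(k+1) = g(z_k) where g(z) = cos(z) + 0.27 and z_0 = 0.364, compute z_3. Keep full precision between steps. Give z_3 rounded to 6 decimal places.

z_1 = g(0.364000) = 1.204480
z_2 = g(1.204480) = 0.628178
z_3 = g(0.628178) = 1.079099

1.079099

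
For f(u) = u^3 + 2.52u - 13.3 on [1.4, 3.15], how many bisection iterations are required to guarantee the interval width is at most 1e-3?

Initial width b − a = 3.15 − 1.4 = 1.750000.
After n steps the width is (b−a)/2^n; need (b−a)/2^n ≤ 1e-3.
So n ≥ log₂(1.750000/1e-3) = log₂(1750.0000) ≈ 10.7731.
Hence n = 11.

11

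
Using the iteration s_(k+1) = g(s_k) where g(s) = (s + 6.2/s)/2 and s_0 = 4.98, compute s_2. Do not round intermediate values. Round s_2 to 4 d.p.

2.5522

s_1 = g(4.980000) = 3.112490
s_2 = g(3.112490) = 2.552232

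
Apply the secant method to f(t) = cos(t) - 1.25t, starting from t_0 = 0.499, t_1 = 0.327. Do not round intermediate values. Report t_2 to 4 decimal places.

0.6530

f(t_0) = 0.254312, f(t_1) = 0.538260
t_2 = 0.327000 - (0.538260)·(0.327000 - 0.499000)/(0.538260 - (0.254312)) = 0.653048; f(t_2) = -0.022074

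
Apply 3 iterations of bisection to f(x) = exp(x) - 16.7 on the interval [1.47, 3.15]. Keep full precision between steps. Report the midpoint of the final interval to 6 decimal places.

2.835000

f(1.470000) = -12.350765, f(3.150000) = 6.636065 (opposite signs)
step 1: m = 2.310000, f(m) = -6.625575 < 0 → root in [2.310000, 3.150000]
step 2: m = 2.730000, f(m) = -1.367113 < 0 → root in [2.730000, 3.150000]
step 3: m = 2.940000, f(m) = 2.215846 > 0 → root in [2.730000, 2.940000]
Midpoint of [2.730000, 2.940000] = 2.835000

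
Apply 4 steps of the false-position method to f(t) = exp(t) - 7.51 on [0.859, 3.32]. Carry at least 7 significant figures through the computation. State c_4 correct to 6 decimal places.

f(0.859000) = -5.149201, f(3.320000) = 20.150351
step 1: c = 1.359886, f(c) = -3.614252 < 0 → new bracket [1.359886, 3.320000]
step 2: c = 1.657991, f(c) = -2.261246 < 0 → new bracket [1.657991, 3.320000]
step 3: c = 1.825681, f(c) = -1.302978 < 0 → new bracket [1.825681, 3.320000]
step 4: c = 1.916439, f(c) = -0.713285 < 0 → new bracket [1.916439, 3.320000]

1.916439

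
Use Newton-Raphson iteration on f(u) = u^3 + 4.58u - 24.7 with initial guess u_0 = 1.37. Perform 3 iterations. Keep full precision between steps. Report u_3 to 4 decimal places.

f'(u) = 3u^2 + 4.58
u_0 = 1.370000: f = -15.854047, f' = 10.210700 → u_1 = 1.370000 - (-15.854047)/(10.210700) = 2.922690
u_1 = 2.922690: f = 13.651866, f' = 30.206342 → u_2 = 2.922690 - (13.651866)/(30.206342) = 2.470736
u_2 = 2.470736: f = 1.698667, f' = 22.893608 → u_3 = 2.470736 - (1.698667)/(22.893608) = 2.396538

2.3965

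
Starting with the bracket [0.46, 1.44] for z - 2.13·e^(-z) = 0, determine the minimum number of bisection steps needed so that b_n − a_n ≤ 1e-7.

24

Initial width b − a = 1.44 − 0.46 = 0.980000.
After n steps the width is (b−a)/2^n; need (b−a)/2^n ≤ 1e-7.
So n ≥ log₂(0.980000/1e-7) = log₂(9800000.0000) ≈ 23.2244.
Hence n = 24.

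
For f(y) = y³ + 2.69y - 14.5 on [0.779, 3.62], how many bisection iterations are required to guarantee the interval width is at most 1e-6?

Initial width b − a = 3.62 − 0.779 = 2.841000.
After n steps the width is (b−a)/2^n; need (b−a)/2^n ≤ 1e-6.
So n ≥ log₂(2.841000/1e-6) = log₂(2841000.0000) ≈ 21.4380.
Hence n = 22.

22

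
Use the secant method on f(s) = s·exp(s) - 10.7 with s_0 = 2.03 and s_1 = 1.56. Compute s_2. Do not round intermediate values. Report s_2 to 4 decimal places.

Secant update: s_(k+1) = s_k − f(s_k)·(s_k − s_(k-1))/(f(s_k) − f(s_(k-1))).
f(s_0) = 4.756595, f(s_1) = -3.276239
s_2 = 1.560000 - (-3.276239)·(1.560000 - 2.030000)/(-3.276239 - (4.756595)) = 1.751692; f(s_2) = -0.602634

1.7517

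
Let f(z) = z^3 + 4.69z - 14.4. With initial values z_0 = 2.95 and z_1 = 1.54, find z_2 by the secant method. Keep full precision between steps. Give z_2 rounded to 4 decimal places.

1.7136

f(z_0) = 25.107875, f(z_1) = -3.525136
z_2 = 1.540000 - (-3.525136)·(1.540000 - 2.950000)/(-3.525136 - (25.107875)) = 1.713591; f(z_2) = -1.331476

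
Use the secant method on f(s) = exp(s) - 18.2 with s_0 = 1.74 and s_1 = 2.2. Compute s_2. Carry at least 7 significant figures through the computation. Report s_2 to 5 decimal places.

f(s_0) = -12.502657, f(s_1) = -9.174987
s_2 = 2.200000 - (-9.174987)·(2.200000 - 1.740000)/(-9.174987 - (-12.502657)) = 3.468303; f(s_2) = 13.882251

3.46830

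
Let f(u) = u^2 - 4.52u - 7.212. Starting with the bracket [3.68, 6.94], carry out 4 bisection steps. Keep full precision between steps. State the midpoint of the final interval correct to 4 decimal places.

5.8194

f(3.680000) = -10.303200, f(6.940000) = 9.582800 (opposite signs)
step 1: m = 5.310000, f(m) = -3.017100 < 0 → root in [5.310000, 6.940000]
step 2: m = 6.125000, f(m) = 2.618625 > 0 → root in [5.310000, 6.125000]
step 3: m = 5.717500, f(m) = -0.365294 < 0 → root in [5.717500, 6.125000]
step 4: m = 5.921250, f(m) = 1.085152 > 0 → root in [5.717500, 5.921250]
Midpoint of [5.717500, 5.921250] = 5.819375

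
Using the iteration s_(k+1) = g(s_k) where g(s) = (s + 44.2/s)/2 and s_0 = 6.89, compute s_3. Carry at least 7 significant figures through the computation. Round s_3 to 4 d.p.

s_1 = g(6.890000) = 6.652547
s_2 = g(6.652547) = 6.648309
s_3 = g(6.648309) = 6.648308

6.6483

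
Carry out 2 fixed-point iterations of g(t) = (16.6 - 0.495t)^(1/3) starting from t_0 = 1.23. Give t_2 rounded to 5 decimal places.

2.48540

t_1 = g(1.230000) = 2.519377
t_2 = g(2.519377) = 2.485403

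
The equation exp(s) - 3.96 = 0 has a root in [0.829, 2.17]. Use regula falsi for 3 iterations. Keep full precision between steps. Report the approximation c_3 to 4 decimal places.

False-position update: c = (a·f(b) − b·f(a))/(f(b) − f(a)); replace the endpoint whose sign matches f(c).
f(0.829000) = -1.668973, f(2.170000) = 4.798284
step 1: c = 1.175065, f(c) = -0.721646 < 0 → new bracket [1.175065, 2.170000]
step 2: c = 1.305138, f(c) = -0.271803 < 0 → new bracket [1.305138, 2.170000]
step 3: c = 1.351502, f(c) = -0.096775 < 0 → new bracket [1.351502, 2.170000]

1.3515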